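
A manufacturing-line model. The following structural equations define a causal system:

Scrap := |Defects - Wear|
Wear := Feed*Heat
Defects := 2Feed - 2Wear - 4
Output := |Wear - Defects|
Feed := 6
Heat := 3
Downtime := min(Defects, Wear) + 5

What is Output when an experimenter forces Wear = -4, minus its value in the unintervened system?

-26

The intervention breaks the incoming arrows to Wear: Wear := Feed*Heat no longer applies, and Wear = -4.
Defects = 2Feed - 2Wear - 4  [with Feed=6, Wear=-4]  = 16
Output = |Wear - Defects|  [with Wear=-4, Defects=16]  = 20
Without intervention: Wear = Feed*Heat  [with Feed=6, Heat=3]  = 18; Defects = 2Feed - 2Wear - 4  [with Feed=6, Wear=18]  = -28; Output = |Wear - Defects|  [with Wear=18, Defects=-28]  = 46.
Change = 20 − 46 = -26.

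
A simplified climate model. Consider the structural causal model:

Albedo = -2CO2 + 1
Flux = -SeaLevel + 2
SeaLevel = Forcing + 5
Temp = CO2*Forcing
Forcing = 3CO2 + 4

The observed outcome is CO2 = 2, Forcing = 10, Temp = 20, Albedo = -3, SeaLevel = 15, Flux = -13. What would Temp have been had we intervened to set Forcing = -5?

-10

The intervention breaks the incoming arrows to Forcing: Forcing = 3CO2 + 4 no longer applies, and Forcing = -5.
Temp = CO2*Forcing  [with CO2=2, Forcing=-5]  = -10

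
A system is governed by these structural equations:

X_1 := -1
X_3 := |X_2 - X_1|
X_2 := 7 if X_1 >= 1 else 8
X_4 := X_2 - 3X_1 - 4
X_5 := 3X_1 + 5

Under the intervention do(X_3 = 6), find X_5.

do(X_3=6) replaces the equation X_3 := |X_2 - X_1| with the constant X_3 = 6.
X_5 is not downstream of the intervention, so its value is determined by the original equations.
X_5 = 3X_1 + 5  [with X_1=-1]  = 2

2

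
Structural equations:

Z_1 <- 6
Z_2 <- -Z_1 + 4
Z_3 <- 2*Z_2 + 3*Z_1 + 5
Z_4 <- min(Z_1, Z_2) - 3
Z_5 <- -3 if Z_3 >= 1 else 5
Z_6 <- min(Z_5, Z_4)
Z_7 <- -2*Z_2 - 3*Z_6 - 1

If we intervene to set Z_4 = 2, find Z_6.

-3

Under do(Z_4=2), the mechanism Z_4 <- min(Z_1, Z_2) - 3 is discarded; Z_4 is fixed at 2.
Z_2 = -Z_1 + 4  [with Z_1=6]  = -2
Z_3 = 2*Z_2 + 3*Z_1 + 5  [with Z_2=-2, Z_1=6]  = 19
Z_5 = -3 if Z_3 >= 1 else 5  [with Z_3=19]  = -3
Z_6 = min(Z_5, Z_4)  [with Z_5=-3, Z_4=2]  = -3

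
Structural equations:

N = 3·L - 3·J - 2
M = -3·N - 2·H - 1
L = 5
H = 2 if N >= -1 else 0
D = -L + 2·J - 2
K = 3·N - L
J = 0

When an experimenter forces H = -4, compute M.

-32

Intervening sets H = -4 and removes its equation (H = 2 if N >= -1 else 0).
N = 3·L - 3·J - 2  [with L=5, J=0]  = 13
M = -3·N - 2·H - 1  [with N=13, H=-4]  = -32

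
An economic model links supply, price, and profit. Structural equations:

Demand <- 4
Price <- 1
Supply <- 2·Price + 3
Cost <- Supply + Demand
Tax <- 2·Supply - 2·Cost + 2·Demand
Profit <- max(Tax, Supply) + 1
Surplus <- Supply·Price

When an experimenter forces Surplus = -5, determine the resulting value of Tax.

0

The intervention breaks the incoming arrows to Surplus: Surplus <- Supply·Price no longer applies, and Surplus = -5.
Tax is not downstream of the intervention, so its value is determined by the original equations.
Supply = 2·Price + 3  [with Price=1]  = 5
Cost = Supply + Demand  [with Supply=5, Demand=4]  = 9
Tax = 2·Supply - 2·Cost + 2·Demand  [with Supply=5, Cost=9, Demand=4]  = 0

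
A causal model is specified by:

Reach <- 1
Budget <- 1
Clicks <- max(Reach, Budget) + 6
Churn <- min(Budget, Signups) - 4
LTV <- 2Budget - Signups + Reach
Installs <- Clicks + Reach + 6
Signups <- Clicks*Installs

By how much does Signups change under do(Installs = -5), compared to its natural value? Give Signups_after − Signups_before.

Intervening sets Installs = -5 and removes its equation (Installs <- Clicks + Reach + 6).
Clicks = max(Reach, Budget) + 6  [with Reach=1, Budget=1]  = 7
Signups = Clicks*Installs  [with Clicks=7, Installs=-5]  = -35
Without intervention: Clicks = max(Reach, Budget) + 6  [with Reach=1, Budget=1]  = 7; Installs = Clicks + Reach + 6  [with Clicks=7, Reach=1]  = 14; Signups = Clicks*Installs  [with Clicks=7, Installs=14]  = 98.
Change = -35 − 98 = -133.

-133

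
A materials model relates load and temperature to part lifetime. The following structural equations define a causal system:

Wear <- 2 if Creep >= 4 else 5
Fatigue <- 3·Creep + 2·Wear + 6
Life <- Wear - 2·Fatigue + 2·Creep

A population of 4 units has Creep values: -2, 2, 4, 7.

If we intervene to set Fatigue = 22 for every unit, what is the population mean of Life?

-35

Every unit gets Fatigue=22 under the intervention. Life values become -43, -35, -34, -28; E[Life|do(Fatigue=22)] = -35.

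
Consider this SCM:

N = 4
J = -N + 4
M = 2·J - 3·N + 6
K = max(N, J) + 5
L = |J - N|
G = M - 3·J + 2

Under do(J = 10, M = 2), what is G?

-26

Under do(J = 10, M = 2), each intervened variable's structural equation is replaced by its fixed value.
G = M - 3·J + 2  [with M=2, J=10]  = -26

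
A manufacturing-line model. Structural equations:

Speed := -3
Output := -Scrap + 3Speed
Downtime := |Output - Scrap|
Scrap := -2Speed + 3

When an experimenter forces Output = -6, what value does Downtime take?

15

The intervention breaks the incoming arrows to Output: Output := -Scrap + 3Speed no longer applies, and Output = -6.
Scrap = -2Speed + 3  [with Speed=-3]  = 9
Downtime = |Output - Scrap|  [with Output=-6, Scrap=9]  = 15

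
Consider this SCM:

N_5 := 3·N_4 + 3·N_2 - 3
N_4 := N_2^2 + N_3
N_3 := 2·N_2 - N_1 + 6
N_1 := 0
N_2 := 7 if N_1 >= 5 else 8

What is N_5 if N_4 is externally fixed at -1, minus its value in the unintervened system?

Intervening sets N_4 = -1 and removes its equation (N_4 := N_2^2 + N_3).
N_2 = 7 if N_1 >= 5 else 8  [with N_1=0]  = 8
N_5 = 3·N_4 + 3·N_2 - 3  [with N_4=-1, N_2=8]  = 18
Without intervention: N_2 = 7 if N_1 >= 5 else 8  [with N_1=0]  = 8; N_3 = 2·N_2 - N_1 + 6  [with N_2=8, N_1=0]  = 22; N_4 = N_2^2 + N_3  [with N_2=8, N_3=22]  = 86; N_5 = 3·N_4 + 3·N_2 - 3  [with N_4=86, N_2=8]  = 279.
Change = 18 − 279 = -261.

-261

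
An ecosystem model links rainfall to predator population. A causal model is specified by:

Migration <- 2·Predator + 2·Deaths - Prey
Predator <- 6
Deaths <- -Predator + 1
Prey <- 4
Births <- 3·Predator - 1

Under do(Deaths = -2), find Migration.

Intervening sets Deaths = -2 and removes its equation (Deaths <- -Predator + 1).
Migration = 2·Predator + 2·Deaths - Prey  [with Predator=6, Deaths=-2, Prey=4]  = 4

4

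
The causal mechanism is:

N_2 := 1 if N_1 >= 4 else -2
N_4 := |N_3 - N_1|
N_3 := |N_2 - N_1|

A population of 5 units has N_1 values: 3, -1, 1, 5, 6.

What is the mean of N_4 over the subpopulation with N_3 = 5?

1.5

E[N_4|N_3=5] averages over only the 2 units with N_3=5 (N_1 = 3, 6): N_4 = 2, 1, mean 1.5.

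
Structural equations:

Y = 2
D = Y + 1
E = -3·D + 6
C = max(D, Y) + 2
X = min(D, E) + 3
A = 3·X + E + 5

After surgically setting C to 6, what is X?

0

do(C=6) replaces the equation C = max(D, Y) + 2 with the constant C = 6.
X is not downstream of the intervention, so its value is determined by the original equations.
D = Y + 1  [with Y=2]  = 3
E = -3·D + 6  [with D=3]  = -3
X = min(D, E) + 3  [with D=3, E=-3]  = 0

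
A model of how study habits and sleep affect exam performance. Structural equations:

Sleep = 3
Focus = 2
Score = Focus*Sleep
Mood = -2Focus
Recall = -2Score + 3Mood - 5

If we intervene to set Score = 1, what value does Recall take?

-19

do(Score=1) replaces the equation Score = Focus*Sleep with the constant Score = 1.
Mood = -2Focus  [with Focus=2]  = -4
Recall = -2Score + 3Mood - 5  [with Score=1, Mood=-4]  = -19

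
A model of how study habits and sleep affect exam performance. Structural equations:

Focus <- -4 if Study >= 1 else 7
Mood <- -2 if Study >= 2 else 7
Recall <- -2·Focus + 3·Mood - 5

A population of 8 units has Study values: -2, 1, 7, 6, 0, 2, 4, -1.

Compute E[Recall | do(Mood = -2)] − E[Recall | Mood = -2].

-8.25

do(Mood=-2) breaks Mood's dependence on Study. With Mood=-2 fixed, Recall across the units is -25, -3, -3, -3, -25, -3, -3, -25, mean -11.25.
Conditioning on Mood=-2 selects the 4 unit(s) with Study ∈ {7, 6, 2, 4}. Their Recall values: -3, -3, -3, -3. Mean = -3.
Difference = -11.25 − (-3) = -8.25.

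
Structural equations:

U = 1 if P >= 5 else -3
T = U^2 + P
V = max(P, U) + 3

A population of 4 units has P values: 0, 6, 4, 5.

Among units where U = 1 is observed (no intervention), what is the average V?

Observing U=1 restricts to units where U's equation naturally yields 1: P ∈ {6, 5}. In that subpopulation V = 9, 8, mean 8.5.

8.5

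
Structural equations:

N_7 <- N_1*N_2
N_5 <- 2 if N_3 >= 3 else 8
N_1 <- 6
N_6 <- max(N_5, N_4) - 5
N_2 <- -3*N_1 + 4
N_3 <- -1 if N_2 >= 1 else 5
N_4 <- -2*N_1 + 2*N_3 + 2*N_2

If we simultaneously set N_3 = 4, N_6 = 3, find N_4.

-32

Setting N_3 = 4, N_6 = 3 by intervention discards those variables' equations.
N_2 = -3*N_1 + 4  [with N_1=6]  = -14
N_4 = -2*N_1 + 2*N_3 + 2*N_2  [with N_1=6, N_3=4, N_2=-14]  = -32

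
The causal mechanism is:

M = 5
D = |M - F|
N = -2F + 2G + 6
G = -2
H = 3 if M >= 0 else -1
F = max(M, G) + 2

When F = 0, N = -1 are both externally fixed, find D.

5

The joint intervention fixes F = 0, N = -1, removing each variable's own equation.
D = |M - F|  [with M=5, F=0]  = 5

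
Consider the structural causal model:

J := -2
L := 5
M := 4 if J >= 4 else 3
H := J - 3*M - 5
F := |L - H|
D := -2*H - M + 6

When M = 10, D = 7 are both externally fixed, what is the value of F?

The joint intervention fixes M = 10, D = 7, removing each variable's own equation.
H = J - 3*M - 5  [with J=-2, M=10]  = -37
F = |L - H|  [with L=5, H=-37]  = 42

42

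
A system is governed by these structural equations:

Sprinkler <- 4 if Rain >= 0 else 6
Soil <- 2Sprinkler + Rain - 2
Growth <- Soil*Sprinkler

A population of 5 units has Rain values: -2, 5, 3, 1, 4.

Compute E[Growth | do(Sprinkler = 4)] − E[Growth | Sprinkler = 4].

-4.2

Every unit gets Sprinkler=4 under the intervention. Growth values become 16, 44, 36, 28, 40; E[Growth|do(Sprinkler=4)] = 32.8.
E[Growth|Sprinkler=4] averages over only the 4 units with Sprinkler=4 (Rain = 5, 3, 1, 4): Growth = 44, 36, 28, 40, mean 37.
Difference = 32.8 − 37 = -4.2.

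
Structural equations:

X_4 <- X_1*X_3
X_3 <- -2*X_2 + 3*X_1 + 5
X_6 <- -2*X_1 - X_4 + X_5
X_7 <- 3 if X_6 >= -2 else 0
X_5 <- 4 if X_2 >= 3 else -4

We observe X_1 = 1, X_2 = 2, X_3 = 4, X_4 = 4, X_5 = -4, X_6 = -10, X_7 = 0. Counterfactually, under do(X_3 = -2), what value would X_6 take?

-4

The intervention breaks the incoming arrows to X_3: X_3 <- -2*X_2 + 3*X_1 + 5 no longer applies, and X_3 = -2.
X_4 = X_1*X_3  [with X_1=1, X_3=-2]  = -2
X_5 = 4 if X_2 >= 3 else -4  [with X_2=2]  = -4
X_6 = -2*X_1 - X_4 + X_5  [with X_1=1, X_4=-2, X_5=-4]  = -4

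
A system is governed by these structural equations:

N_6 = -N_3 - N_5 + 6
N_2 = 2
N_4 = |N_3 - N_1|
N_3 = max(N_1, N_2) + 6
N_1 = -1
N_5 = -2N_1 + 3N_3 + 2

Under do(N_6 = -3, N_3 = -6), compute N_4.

Under do(N_6 = -3, N_3 = -6), each intervened variable's structural equation is replaced by its fixed value.
N_4 = |N_3 - N_1|  [with N_3=-6, N_1=-1]  = 5

5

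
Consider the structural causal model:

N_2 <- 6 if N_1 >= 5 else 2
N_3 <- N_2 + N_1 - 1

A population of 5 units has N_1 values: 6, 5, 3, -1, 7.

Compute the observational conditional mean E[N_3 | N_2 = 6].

11

Observing N_2=6 restricts to units where N_2's equation naturally yields 6: N_1 ∈ {6, 5, 7}. In that subpopulation N_3 = 11, 10, 12, mean 11.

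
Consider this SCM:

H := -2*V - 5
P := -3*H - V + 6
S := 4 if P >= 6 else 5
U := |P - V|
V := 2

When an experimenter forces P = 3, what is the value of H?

-9

Under do(P=3), the mechanism P := -3*H - V + 6 is discarded; P is fixed at 3.
Since H is not a descendant of the intervened variable, it is unaffected.
H = -2*V - 5  [with V=2]  = -9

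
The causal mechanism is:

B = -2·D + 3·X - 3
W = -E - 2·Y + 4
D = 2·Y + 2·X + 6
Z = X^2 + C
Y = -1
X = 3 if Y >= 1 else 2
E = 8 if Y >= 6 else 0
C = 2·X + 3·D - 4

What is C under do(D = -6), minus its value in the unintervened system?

-42

do(D=-6) replaces the equation D = 2·Y + 2·X + 6 with the constant D = -6.
X = 3 if Y >= 1 else 2  [with Y=-1]  = 2
C = 2·X + 3·D - 4  [with X=2, D=-6]  = -18
Without intervention: X = 3 if Y >= 1 else 2  [with Y=-1]  = 2; D = 2·Y + 2·X + 6  [with Y=-1, X=2]  = 8; C = 2·X + 3·D - 4  [with X=2, D=8]  = 24.
Change = -18 − 24 = -42.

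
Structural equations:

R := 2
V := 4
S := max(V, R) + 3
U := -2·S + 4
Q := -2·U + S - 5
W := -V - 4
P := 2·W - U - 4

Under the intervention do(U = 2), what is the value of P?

The intervention breaks the incoming arrows to U: U := -2·S + 4 no longer applies, and U = 2.
W = -V - 4  [with V=4]  = -8
P = 2·W - U - 4  [with W=-8, U=2]  = -22

-22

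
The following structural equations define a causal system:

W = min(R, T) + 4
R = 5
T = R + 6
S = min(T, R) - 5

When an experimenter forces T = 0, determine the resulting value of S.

Under do(T=0), the mechanism T = R + 6 is discarded; T is fixed at 0.
S = min(T, R) - 5  [with T=0, R=5]  = -5

-5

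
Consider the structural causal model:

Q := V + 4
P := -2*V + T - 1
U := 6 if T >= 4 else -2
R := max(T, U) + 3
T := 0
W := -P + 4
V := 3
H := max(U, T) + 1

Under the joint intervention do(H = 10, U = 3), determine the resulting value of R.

6

The joint intervention fixes H = 10, U = 3, removing each variable's own equation.
R = max(T, U) + 3  [with T=0, U=3]  = 6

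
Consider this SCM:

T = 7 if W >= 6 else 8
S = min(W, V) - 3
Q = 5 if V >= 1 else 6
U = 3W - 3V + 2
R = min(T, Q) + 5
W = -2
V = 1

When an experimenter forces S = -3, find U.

Intervening sets S = -3 and removes its equation (S = min(W, V) - 3).
U is not downstream of the intervention, so its value is determined by the original equations.
U = 3W - 3V + 2  [with W=-2, V=1]  = -7

-7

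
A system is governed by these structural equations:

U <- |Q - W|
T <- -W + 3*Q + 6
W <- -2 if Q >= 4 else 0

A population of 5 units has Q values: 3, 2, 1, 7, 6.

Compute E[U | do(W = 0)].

3.8

The intervention sets W=0 in all 5 units regardless of Q. Recomputing U per unit gives 3, 2, 1, 7, 6; average 3.8.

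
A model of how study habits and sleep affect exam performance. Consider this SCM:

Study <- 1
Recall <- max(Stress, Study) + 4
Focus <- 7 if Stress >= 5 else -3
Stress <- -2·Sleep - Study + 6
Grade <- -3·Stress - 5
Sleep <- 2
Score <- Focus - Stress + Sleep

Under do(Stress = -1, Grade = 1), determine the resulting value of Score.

Setting Stress = -1, Grade = 1 by intervention discards those variables' equations.
Focus = 7 if Stress >= 5 else -3  [with Stress=-1]  = -3
Score = Focus - Stress + Sleep  [with Focus=-3, Stress=-1, Sleep=2]  = 0

0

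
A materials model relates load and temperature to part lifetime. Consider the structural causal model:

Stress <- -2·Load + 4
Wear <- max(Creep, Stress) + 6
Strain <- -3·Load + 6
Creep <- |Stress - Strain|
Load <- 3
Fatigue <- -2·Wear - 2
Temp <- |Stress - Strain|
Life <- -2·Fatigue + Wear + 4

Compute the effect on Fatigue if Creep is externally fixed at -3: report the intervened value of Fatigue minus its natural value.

6

Under do(Creep=-3), the mechanism Creep <- |Stress - Strain| is discarded; Creep is fixed at -3.
Stress = -2·Load + 4  [with Load=3]  = -2
Wear = max(Creep, Stress) + 6  [with Creep=-3, Stress=-2]  = 4
Fatigue = -2·Wear - 2  [with Wear=4]  = -10
Without intervention: Stress = -2·Load + 4  [with Load=3]  = -2; Strain = -3·Load + 6  [with Load=3]  = -3; Creep = |Stress - Strain|  [with Stress=-2, Strain=-3]  = 1; Wear = max(Creep, Stress) + 6  [with Creep=1, Stress=-2]  = 7; Fatigue = -2·Wear - 2  [with Wear=7]  = -16.
Change = -10 − (-16) = 6.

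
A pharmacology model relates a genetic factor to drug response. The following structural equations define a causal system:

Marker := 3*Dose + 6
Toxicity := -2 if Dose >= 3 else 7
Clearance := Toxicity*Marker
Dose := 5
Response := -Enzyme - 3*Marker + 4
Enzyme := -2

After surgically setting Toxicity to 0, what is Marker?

21

do(Toxicity=0) replaces the equation Toxicity := -2 if Dose >= 3 else 7 with the constant Toxicity = 0.
Marker is not downstream of the intervention, so its value is determined by the original equations.
Marker = 3*Dose + 6  [with Dose=5]  = 21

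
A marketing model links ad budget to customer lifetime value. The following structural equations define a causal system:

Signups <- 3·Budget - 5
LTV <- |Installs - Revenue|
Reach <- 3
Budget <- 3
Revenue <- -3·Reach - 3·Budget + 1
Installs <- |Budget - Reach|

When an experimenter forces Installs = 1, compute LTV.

The intervention breaks the incoming arrows to Installs: Installs <- |Budget - Reach| no longer applies, and Installs = 1.
Revenue = -3·Reach - 3·Budget + 1  [with Reach=3, Budget=3]  = -17
LTV = |Installs - Revenue|  [with Installs=1, Revenue=-17]  = 18

18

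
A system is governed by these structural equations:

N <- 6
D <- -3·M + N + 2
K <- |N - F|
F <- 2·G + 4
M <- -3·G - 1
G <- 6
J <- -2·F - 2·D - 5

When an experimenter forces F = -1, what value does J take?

-133

The intervention breaks the incoming arrows to F: F <- 2·G + 4 no longer applies, and F = -1.
M = -3·G - 1  [with G=6]  = -19
D = -3·M + N + 2  [with M=-19, N=6]  = 65
J = -2·F - 2·D - 5  [with F=-1, D=65]  = -133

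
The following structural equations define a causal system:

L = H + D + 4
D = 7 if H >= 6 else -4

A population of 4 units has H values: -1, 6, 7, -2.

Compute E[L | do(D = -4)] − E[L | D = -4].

Under do(D=-4), D's equation is replaced by D=-4 for every unit. Per-unit L: -1, 6, 7, -2. Mean = 2.5.
Observing D=-4 restricts to units where D's equation naturally yields -4: H ∈ {-1, -2}. In that subpopulation L = -1, -2, mean -1.5.
Difference = 2.5 − (-1.5) = 4.

4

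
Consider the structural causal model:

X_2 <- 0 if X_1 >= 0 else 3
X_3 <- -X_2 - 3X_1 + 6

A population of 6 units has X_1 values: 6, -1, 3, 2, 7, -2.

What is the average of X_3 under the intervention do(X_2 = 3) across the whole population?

The intervention sets X_2=3 in all 6 units regardless of X_1. Recomputing X_3 per unit gives -15, 6, -6, -3, -18, 9; average -4.5.

-4.5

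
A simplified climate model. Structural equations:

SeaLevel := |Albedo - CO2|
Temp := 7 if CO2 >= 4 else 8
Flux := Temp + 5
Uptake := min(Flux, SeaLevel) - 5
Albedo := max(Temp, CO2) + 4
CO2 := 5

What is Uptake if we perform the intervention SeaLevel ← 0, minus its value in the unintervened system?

Under do(SeaLevel=0), the mechanism SeaLevel := |Albedo - CO2| is discarded; SeaLevel is fixed at 0.
Temp = 7 if CO2 >= 4 else 8  [with CO2=5]  = 7
Flux = Temp + 5  [with Temp=7]  = 12
Uptake = min(Flux, SeaLevel) - 5  [with Flux=12, SeaLevel=0]  = -5
Without intervention: Temp = 7 if CO2 >= 4 else 8  [with CO2=5]  = 7; Albedo = max(Temp, CO2) + 4  [with Temp=7, CO2=5]  = 11; SeaLevel = |Albedo - CO2|  [with Albedo=11, CO2=5]  = 6; Flux = Temp + 5  [with Temp=7]  = 12; Uptake = min(Flux, SeaLevel) - 5  [with Flux=12, SeaLevel=6]  = 1.
Change = -5 − 1 = -6.

-6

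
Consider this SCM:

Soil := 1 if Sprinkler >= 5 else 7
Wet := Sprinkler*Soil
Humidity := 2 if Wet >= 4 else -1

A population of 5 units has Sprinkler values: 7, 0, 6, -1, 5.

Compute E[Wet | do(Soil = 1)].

3.4

Under do(Soil=1), Soil's equation is replaced by Soil=1 for every unit. Per-unit Wet: 7, 0, 6, -1, 5. Mean = 3.4.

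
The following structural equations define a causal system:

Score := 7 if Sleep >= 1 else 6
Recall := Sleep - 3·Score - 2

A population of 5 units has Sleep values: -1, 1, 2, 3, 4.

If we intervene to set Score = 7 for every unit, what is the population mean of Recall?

Every unit gets Score=7 under the intervention. Recall values become -24, -22, -21, -20, -19; E[Recall|do(Score=7)] = -21.2.

-21.2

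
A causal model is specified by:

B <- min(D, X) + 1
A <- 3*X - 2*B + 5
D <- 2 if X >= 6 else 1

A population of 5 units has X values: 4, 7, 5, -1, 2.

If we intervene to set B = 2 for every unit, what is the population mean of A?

The intervention sets B=2 in all 5 units regardless of X. Recomputing A per unit gives 13, 22, 16, -2, 7; average 11.2.

11.2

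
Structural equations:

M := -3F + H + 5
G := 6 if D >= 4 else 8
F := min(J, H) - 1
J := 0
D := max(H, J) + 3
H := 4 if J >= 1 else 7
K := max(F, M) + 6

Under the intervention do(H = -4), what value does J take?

0

Under do(H=-4), the mechanism H := 4 if J >= 1 else 7 is discarded; H is fixed at -4.
J is not downstream of the intervention, so its value is determined by the original equations.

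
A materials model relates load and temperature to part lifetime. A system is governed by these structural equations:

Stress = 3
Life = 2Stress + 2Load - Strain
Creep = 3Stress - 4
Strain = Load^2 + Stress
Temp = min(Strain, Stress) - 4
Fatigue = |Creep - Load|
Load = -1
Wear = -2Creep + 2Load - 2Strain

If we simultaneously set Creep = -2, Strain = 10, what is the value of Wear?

-18

The joint intervention fixes Creep = -2, Strain = 10, removing each variable's own equation.
Wear = -2Creep + 2Load - 2Strain  [with Creep=-2, Load=-1, Strain=10]  = -18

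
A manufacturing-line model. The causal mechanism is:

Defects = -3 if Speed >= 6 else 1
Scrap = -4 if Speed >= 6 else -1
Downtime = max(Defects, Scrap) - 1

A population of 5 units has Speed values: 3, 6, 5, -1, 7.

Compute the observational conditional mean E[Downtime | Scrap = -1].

Observing Scrap=-1 restricts to units where Scrap's equation naturally yields -1: Speed ∈ {3, 5, -1}. In that subpopulation Downtime = 0, 0, 0, mean 0.

0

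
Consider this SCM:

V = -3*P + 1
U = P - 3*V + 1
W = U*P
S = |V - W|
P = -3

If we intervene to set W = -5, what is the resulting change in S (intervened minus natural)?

-71

Intervening sets W = -5 and removes its equation (W = U*P).
V = -3*P + 1  [with P=-3]  = 10
S = |V - W|  [with V=10, W=-5]  = 15
Without intervention: V = -3*P + 1  [with P=-3]  = 10; U = P - 3*V + 1  [with P=-3, V=10]  = -32; W = U*P  [with U=-32, P=-3]  = 96; S = |V - W|  [with V=10, W=96]  = 86.
Change = 15 − 86 = -71.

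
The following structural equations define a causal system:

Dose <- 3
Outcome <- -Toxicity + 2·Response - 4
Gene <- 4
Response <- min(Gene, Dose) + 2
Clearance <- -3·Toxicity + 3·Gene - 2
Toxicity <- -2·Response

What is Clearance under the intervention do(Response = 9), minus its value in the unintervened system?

24

do(Response=9) replaces the equation Response <- min(Gene, Dose) + 2 with the constant Response = 9.
Toxicity = -2·Response  [with Response=9]  = -18
Clearance = -3·Toxicity + 3·Gene - 2  [with Toxicity=-18, Gene=4]  = 64
Without intervention: Response = min(Gene, Dose) + 2  [with Gene=4, Dose=3]  = 5; Toxicity = -2·Response  [with Response=5]  = -10; Clearance = -3·Toxicity + 3·Gene - 2  [with Toxicity=-10, Gene=4]  = 40.
Change = 64 − 40 = 24.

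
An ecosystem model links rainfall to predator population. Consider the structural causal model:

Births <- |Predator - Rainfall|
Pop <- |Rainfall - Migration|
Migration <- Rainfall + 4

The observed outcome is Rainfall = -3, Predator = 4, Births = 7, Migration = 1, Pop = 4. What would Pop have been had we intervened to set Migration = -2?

1

Intervening sets Migration = -2 and removes its equation (Migration <- Rainfall + 4).
Pop = |Rainfall - Migration|  [with Rainfall=-3, Migration=-2]  = 1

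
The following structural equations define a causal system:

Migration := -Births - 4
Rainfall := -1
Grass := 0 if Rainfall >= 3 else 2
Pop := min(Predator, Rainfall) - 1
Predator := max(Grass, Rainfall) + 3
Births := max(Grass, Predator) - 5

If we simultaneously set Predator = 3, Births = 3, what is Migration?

Setting Predator = 3, Births = 3 by intervention discards those variables' equations.
Migration = -Births - 4  [with Births=3]  = -7

-7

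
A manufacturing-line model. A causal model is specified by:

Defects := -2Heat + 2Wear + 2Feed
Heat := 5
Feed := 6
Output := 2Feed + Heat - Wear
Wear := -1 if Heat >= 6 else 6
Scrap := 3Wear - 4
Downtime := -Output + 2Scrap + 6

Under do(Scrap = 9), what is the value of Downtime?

13

Under do(Scrap=9), the mechanism Scrap := 3Wear - 4 is discarded; Scrap is fixed at 9.
Wear = -1 if Heat >= 6 else 6  [with Heat=5]  = 6
Output = 2Feed + Heat - Wear  [with Feed=6, Heat=5, Wear=6]  = 11
Downtime = -Output + 2Scrap + 6  [with Output=11, Scrap=9]  = 13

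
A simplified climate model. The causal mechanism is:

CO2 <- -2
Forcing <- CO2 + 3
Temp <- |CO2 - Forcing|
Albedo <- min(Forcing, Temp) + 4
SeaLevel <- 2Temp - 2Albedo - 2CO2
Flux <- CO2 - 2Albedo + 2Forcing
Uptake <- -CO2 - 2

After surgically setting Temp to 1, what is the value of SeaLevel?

do(Temp=1) replaces the equation Temp <- |CO2 - Forcing| with the constant Temp = 1.
Forcing = CO2 + 3  [with CO2=-2]  = 1
Albedo = min(Forcing, Temp) + 4  [with Forcing=1, Temp=1]  = 5
SeaLevel = 2Temp - 2Albedo - 2CO2  [with Temp=1, Albedo=5, CO2=-2]  = -4

-4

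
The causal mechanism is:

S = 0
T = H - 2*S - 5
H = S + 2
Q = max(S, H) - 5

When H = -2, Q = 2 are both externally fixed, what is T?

Setting H = -2, Q = 2 by intervention discards those variables' equations.
T = H - 2*S - 5  [with H=-2, S=0]  = -7

-7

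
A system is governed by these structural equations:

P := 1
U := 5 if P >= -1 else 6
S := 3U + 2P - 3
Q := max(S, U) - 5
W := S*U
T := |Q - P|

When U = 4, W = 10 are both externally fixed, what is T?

5

Setting U = 4, W = 10 by intervention discards those variables' equations.
S = 3U + 2P - 3  [with U=4, P=1]  = 11
Q = max(S, U) - 5  [with S=11, U=4]  = 6
T = |Q - P|  [with Q=6, P=1]  = 5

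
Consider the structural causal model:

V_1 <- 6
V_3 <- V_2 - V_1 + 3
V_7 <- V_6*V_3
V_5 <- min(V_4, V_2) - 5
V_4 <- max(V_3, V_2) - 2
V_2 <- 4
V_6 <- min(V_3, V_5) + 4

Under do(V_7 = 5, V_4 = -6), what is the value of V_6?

-7

Setting V_7 = 5, V_4 = -6 by intervention discards those variables' equations.
V_3 = V_2 - V_1 + 3  [with V_2=4, V_1=6]  = 1
V_5 = min(V_4, V_2) - 5  [with V_4=-6, V_2=4]  = -11
V_6 = min(V_3, V_5) + 4  [with V_3=1, V_5=-11]  = -7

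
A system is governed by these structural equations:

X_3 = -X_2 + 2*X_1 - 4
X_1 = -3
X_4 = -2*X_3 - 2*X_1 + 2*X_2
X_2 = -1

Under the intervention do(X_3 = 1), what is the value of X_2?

-1

Under do(X_3=1), the mechanism X_3 = -X_2 + 2*X_1 - 4 is discarded; X_3 is fixed at 1.
Since X_2 is not a descendant of the intervened variable, it is unaffected.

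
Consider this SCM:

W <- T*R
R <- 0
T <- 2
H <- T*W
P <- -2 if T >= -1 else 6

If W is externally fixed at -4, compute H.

-8

The intervention breaks the incoming arrows to W: W <- T*R no longer applies, and W = -4.
H = T*W  [with T=2, W=-4]  = -8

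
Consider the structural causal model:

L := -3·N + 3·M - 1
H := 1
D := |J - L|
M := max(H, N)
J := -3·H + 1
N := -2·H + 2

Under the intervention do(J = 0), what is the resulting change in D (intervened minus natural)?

Under do(J=0), the mechanism J := -3·H + 1 is discarded; J is fixed at 0.
N = -2·H + 2  [with H=1]  = 0
M = max(H, N)  [with H=1, N=0]  = 1
L = -3·N + 3·M - 1  [with N=0, M=1]  = 2
D = |J - L|  [with J=0, L=2]  = 2
Without intervention: J = -3·H + 1  [with H=1]  = -2; N = -2·H + 2  [with H=1]  = 0; M = max(H, N)  [with H=1, N=0]  = 1; L = -3·N + 3·M - 1  [with N=0, M=1]  = 2; D = |J - L|  [with J=-2, L=2]  = 4.
Change = 2 − 4 = -2.

-2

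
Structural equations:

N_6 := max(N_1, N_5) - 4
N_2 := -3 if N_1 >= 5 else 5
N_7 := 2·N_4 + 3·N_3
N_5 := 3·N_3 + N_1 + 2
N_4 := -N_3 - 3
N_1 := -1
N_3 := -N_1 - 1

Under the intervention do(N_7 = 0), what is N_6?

Intervening sets N_7 = 0 and removes its equation (N_7 := 2·N_4 + 3·N_3).
Since N_6 is not a descendant of the intervened variable, it is unaffected.
N_3 = -N_1 - 1  [with N_1=-1]  = 0
N_5 = 3·N_3 + N_1 + 2  [with N_3=0, N_1=-1]  = 1
N_6 = max(N_1, N_5) - 4  [with N_1=-1, N_5=1]  = -3

-3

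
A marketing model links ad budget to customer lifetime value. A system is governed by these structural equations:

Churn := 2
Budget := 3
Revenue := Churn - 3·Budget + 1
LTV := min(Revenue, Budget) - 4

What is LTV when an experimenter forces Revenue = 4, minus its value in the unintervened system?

The intervention breaks the incoming arrows to Revenue: Revenue := Churn - 3·Budget + 1 no longer applies, and Revenue = 4.
LTV = min(Revenue, Budget) - 4  [with Revenue=4, Budget=3]  = -1
Without intervention: Revenue = Churn - 3·Budget + 1  [with Churn=2, Budget=3]  = -6; LTV = min(Revenue, Budget) - 4  [with Revenue=-6, Budget=3]  = -10.
Change = -1 − (-10) = 9.

9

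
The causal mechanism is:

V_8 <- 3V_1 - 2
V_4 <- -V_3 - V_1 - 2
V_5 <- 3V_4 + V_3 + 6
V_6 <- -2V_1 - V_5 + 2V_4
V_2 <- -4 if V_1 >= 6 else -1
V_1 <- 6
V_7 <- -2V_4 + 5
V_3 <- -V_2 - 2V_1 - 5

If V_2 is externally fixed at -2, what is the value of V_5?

12

do(V_2=-2) replaces the equation V_2 <- -4 if V_1 >= 6 else -1 with the constant V_2 = -2.
V_3 = -V_2 - 2V_1 - 5  [with V_2=-2, V_1=6]  = -15
V_4 = -V_3 - V_1 - 2  [with V_3=-15, V_1=6]  = 7
V_5 = 3V_4 + V_3 + 6  [with V_4=7, V_3=-15]  = 12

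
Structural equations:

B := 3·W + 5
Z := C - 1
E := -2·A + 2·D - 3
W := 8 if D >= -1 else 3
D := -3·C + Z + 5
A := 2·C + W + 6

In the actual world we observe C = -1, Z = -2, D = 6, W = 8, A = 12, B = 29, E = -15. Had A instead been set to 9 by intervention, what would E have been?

Under do(A=9), the mechanism A := 2·C + W + 6 is discarded; A is fixed at 9.
Z = C - 1  [with C=-1]  = -2
D = -3·C + Z + 5  [with C=-1, Z=-2]  = 6
E = -2·A + 2·D - 3  [with A=9, D=6]  = -9

-9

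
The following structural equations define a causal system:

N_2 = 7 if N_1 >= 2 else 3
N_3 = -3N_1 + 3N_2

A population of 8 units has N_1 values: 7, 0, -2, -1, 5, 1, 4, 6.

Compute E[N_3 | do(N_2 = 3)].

Every unit gets N_2=3 under the intervention. N_3 values become -12, 9, 15, 12, -6, 6, -3, -9; E[N_3|do(N_2=3)] = 1.5.

1.5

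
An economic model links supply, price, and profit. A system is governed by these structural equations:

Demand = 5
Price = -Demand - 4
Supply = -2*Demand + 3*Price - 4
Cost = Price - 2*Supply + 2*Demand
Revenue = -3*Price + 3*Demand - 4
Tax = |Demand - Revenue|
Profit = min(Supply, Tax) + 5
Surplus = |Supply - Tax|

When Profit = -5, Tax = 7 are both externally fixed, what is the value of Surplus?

Under do(Profit = -5, Tax = 7), each intervened variable's structural equation is replaced by its fixed value.
Price = -Demand - 4  [with Demand=5]  = -9
Supply = -2*Demand + 3*Price - 4  [with Demand=5, Price=-9]  = -41
Surplus = |Supply - Tax|  [with Supply=-41, Tax=7]  = 48

48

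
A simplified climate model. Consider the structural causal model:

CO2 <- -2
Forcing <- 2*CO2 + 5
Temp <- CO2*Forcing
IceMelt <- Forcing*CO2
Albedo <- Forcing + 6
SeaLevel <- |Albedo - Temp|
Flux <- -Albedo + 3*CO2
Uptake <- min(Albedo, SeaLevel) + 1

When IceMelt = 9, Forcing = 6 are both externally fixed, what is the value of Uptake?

The joint intervention fixes IceMelt = 9, Forcing = 6, removing each variable's own equation.
Temp = CO2*Forcing  [with CO2=-2, Forcing=6]  = -12
Albedo = Forcing + 6  [with Forcing=6]  = 12
SeaLevel = |Albedo - Temp|  [with Albedo=12, Temp=-12]  = 24
Uptake = min(Albedo, SeaLevel) + 1  [with Albedo=12, SeaLevel=24]  = 13

13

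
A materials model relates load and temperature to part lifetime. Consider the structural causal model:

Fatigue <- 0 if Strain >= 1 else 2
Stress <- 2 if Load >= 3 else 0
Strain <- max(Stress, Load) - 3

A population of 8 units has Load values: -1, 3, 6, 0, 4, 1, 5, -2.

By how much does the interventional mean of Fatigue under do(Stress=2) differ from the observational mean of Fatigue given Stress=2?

0.75

Every unit gets Stress=2 under the intervention. Fatigue values become 2, 2, 0, 2, 0, 2, 0, 2; E[Fatigue|do(Stress=2)] = 1.25.
Observing Stress=2 restricts to units where Stress's equation naturally yields 2: Load ∈ {3, 6, 4, 5}. In that subpopulation Fatigue = 2, 0, 0, 0, mean 0.5.
Difference = 1.25 − 0.5 = 0.75.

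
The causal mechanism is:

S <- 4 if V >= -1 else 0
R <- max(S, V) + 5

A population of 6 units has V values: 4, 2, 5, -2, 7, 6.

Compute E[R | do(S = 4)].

10

Under do(S=4), S's equation is replaced by S=4 for every unit. Per-unit R: 9, 9, 10, 9, 12, 11. Mean = 10.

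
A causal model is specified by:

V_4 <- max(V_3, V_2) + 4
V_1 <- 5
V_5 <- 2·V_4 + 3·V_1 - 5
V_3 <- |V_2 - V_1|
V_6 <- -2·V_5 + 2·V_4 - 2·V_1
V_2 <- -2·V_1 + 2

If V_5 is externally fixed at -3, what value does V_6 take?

The intervention breaks the incoming arrows to V_5: V_5 <- 2·V_4 + 3·V_1 - 5 no longer applies, and V_5 = -3.
V_2 = -2·V_1 + 2  [with V_1=5]  = -8
V_3 = |V_2 - V_1|  [with V_2=-8, V_1=5]  = 13
V_4 = max(V_3, V_2) + 4  [with V_3=13, V_2=-8]  = 17
V_6 = -2·V_5 + 2·V_4 - 2·V_1  [with V_5=-3, V_4=17, V_1=5]  = 30

30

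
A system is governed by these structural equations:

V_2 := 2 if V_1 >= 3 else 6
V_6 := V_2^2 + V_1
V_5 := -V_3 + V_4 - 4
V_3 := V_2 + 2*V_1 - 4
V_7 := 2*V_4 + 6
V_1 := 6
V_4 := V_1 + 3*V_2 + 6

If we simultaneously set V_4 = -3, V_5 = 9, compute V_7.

0

Under do(V_4 = -3, V_5 = 9), each intervened variable's structural equation is replaced by its fixed value.
V_7 = 2*V_4 + 6  [with V_4=-3]  = 0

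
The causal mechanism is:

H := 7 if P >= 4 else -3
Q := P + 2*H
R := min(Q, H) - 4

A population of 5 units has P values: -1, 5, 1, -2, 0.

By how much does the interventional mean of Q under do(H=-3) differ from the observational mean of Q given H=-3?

1.1

The intervention sets H=-3 in all 5 units regardless of P. Recomputing Q per unit gives -7, -1, -5, -8, -6; average -5.4.
E[Q|H=-3] averages over only the 4 units with H=-3 (P = -1, 1, -2, 0): Q = -7, -5, -8, -6, mean -6.5.
Difference = -5.4 − (-6.5) = 1.1.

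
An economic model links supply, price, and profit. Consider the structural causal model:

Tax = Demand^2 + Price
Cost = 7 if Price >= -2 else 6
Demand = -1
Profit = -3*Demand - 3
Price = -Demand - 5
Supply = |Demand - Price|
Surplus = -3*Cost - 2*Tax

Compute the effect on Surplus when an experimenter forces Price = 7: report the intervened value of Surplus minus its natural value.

Under do(Price=7), the mechanism Price = -Demand - 5 is discarded; Price is fixed at 7.
Cost = 7 if Price >= -2 else 6  [with Price=7]  = 7
Tax = Demand^2 + Price  [with Demand=-1, Price=7]  = 8
Surplus = -3*Cost - 2*Tax  [with Cost=7, Tax=8]  = -37
Without intervention: Price = -Demand - 5  [with Demand=-1]  = -4; Cost = 7 if Price >= -2 else 6  [with Price=-4]  = 6; Tax = Demand^2 + Price  [with Demand=-1, Price=-4]  = -3; Surplus = -3*Cost - 2*Tax  [with Cost=6, Tax=-3]  = -12.
Change = -37 − (-12) = -25.

-25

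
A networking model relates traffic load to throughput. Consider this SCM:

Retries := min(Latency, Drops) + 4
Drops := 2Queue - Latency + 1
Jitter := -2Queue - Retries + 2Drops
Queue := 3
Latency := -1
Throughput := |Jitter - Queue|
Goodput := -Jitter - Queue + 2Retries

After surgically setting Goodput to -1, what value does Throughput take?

4

Intervening sets Goodput = -1 and removes its equation (Goodput := -Jitter - Queue + 2Retries).
Since Throughput is not a descendant of the intervened variable, it is unaffected.
Drops = 2Queue - Latency + 1  [with Queue=3, Latency=-1]  = 8
Retries = min(Latency, Drops) + 4  [with Latency=-1, Drops=8]  = 3
Jitter = -2Queue - Retries + 2Drops  [with Queue=3, Retries=3, Drops=8]  = 7
Throughput = |Jitter - Queue|  [with Jitter=7, Queue=3]  = 4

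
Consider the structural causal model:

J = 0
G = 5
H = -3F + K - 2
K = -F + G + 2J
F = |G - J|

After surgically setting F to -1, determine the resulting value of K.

The intervention breaks the incoming arrows to F: F = |G - J| no longer applies, and F = -1.
K = -F + G + 2J  [with F=-1, G=5, J=0]  = 6

6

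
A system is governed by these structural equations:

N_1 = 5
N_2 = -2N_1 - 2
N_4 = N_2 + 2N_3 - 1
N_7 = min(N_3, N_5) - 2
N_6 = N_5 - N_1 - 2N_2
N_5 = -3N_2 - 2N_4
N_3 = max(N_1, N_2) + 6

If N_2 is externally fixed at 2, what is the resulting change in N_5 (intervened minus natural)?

do(N_2=2) replaces the equation N_2 = -2N_1 - 2 with the constant N_2 = 2.
N_3 = max(N_1, N_2) + 6  [with N_1=5, N_2=2]  = 11
N_4 = N_2 + 2N_3 - 1  [with N_2=2, N_3=11]  = 23
N_5 = -3N_2 - 2N_4  [with N_2=2, N_4=23]  = -52
Without intervention: N_2 = -2N_1 - 2  [with N_1=5]  = -12; N_3 = max(N_1, N_2) + 6  [with N_1=5, N_2=-12]  = 11; N_4 = N_2 + 2N_3 - 1  [with N_2=-12, N_3=11]  = 9; N_5 = -3N_2 - 2N_4  [with N_2=-12, N_4=9]  = 18.
Change = -52 − 18 = -70.

-70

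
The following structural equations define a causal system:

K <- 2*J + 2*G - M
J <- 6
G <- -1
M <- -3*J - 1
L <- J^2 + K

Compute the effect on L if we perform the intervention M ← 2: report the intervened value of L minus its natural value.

do(M=2) replaces the equation M <- -3*J - 1 with the constant M = 2.
K = 2*J + 2*G - M  [with J=6, G=-1, M=2]  = 8
L = J^2 + K  [with J=6, K=8]  = 44
Without intervention: M = -3*J - 1  [with J=6]  = -19; K = 2*J + 2*G - M  [with J=6, G=-1, M=-19]  = 29; L = J^2 + K  [with J=6, K=29]  = 65.
Change = 44 − 65 = -21.

-21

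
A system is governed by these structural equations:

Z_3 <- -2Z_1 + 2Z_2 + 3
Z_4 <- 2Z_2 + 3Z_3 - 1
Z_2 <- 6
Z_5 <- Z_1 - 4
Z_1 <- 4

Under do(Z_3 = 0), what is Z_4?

11

The intervention breaks the incoming arrows to Z_3: Z_3 <- -2Z_1 + 2Z_2 + 3 no longer applies, and Z_3 = 0.
Z_4 = 2Z_2 + 3Z_3 - 1  [with Z_2=6, Z_3=0]  = 11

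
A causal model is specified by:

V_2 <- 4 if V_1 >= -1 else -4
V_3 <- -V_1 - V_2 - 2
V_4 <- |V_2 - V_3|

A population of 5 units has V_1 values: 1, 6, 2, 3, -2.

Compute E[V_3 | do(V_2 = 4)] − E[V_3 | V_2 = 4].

do(V_2=4) breaks V_2's dependence on V_1. With V_2=4 fixed, V_3 across the units is -7, -12, -8, -9, -4, mean -8.
Conditioning on V_2=4 selects the 4 unit(s) with V_1 ∈ {1, 6, 2, 3}. Their V_3 values: -7, -12, -8, -9. Mean = -9.
Difference = -8 − (-9) = 1.

1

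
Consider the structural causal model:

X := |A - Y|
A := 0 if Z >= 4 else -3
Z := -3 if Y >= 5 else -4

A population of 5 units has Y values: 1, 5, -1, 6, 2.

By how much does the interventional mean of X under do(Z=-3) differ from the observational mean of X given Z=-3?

-2.9

do(Z=-3) breaks Z's dependence on Y. With Z=-3 fixed, X across the units is 4, 8, 2, 9, 5, mean 5.6.
Conditioning on Z=-3 selects the 2 unit(s) with Y ∈ {5, 6}. Their X values: 8, 9. Mean = 8.5.
Difference = 5.6 − 8.5 = -2.9.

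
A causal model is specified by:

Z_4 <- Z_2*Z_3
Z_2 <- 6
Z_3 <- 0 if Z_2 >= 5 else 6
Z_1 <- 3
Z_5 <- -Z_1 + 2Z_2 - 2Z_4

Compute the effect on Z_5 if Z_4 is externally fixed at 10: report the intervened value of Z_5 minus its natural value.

-20

Intervening sets Z_4 = 10 and removes its equation (Z_4 <- Z_2*Z_3).
Z_5 = -Z_1 + 2Z_2 - 2Z_4  [with Z_1=3, Z_2=6, Z_4=10]  = -11
Without intervention: Z_3 = 0 if Z_2 >= 5 else 6  [with Z_2=6]  = 0; Z_4 = Z_2*Z_3  [with Z_2=6, Z_3=0]  = 0; Z_5 = -Z_1 + 2Z_2 - 2Z_4  [with Z_1=3, Z_2=6, Z_4=0]  = 9.
Change = -11 − 9 = -20.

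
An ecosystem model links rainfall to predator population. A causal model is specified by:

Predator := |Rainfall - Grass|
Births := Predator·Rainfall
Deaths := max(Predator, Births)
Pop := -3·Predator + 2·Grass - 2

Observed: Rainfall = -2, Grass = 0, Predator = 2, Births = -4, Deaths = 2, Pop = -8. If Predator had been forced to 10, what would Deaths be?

10

do(Predator=10) replaces the equation Predator := |Rainfall - Grass| with the constant Predator = 10.
Births = Predator·Rainfall  [with Predator=10, Rainfall=-2]  = -20
Deaths = max(Predator, Births)  [with Predator=10, Births=-20]  = 10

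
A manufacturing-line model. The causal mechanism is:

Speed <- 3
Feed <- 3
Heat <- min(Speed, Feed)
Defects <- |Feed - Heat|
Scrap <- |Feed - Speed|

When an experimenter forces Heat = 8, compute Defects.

5

The intervention breaks the incoming arrows to Heat: Heat <- min(Speed, Feed) no longer applies, and Heat = 8.
Defects = |Feed - Heat|  [with Feed=3, Heat=8]  = 5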